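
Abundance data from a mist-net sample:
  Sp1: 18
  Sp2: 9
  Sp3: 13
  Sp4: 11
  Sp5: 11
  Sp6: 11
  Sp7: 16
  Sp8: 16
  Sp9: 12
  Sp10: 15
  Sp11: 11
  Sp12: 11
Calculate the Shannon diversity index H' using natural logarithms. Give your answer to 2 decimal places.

Total N = 18+9+13+11+11+11+16+16+12+15+11+11 = 154, so the proportions are 0.1169, 0.0584, 0.0844, 0.0714, 0.0714, 0.0714, 0.1039, 0.1039, 0.0779, 0.0974, 0.0714, 0.0714 (working shown to 4 dp, full precision carried).
Each pᵢ ln pᵢ term: 0.1169×(-2.1466)=-0.2509, 0.0584×(-2.8397)=-0.1660, 0.0844×(-2.4720)=-0.2087, 0.0714×(-2.6391)=-0.1885, 0.0714×(-2.6391)=-0.1885, 0.0714×(-2.6391)=-0.1885, 0.1039×(-2.2644)=-0.2353, 0.1039×(-2.2644)=-0.2353, 0.0779×(-2.5520)=-0.1989, 0.0974×(-2.3289)=-0.2268, 0.0714×(-2.6391)=-0.1885, 0.0714×(-2.6391)=-0.1885.
Sum = -2.4643, so H' = 2.46.

2.46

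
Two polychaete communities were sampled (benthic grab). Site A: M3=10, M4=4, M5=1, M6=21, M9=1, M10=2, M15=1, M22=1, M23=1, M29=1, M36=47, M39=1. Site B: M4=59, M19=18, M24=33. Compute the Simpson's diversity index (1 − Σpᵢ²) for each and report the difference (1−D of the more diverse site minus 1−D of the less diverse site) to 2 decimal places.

0.07

Site A: N=91, proportions 0.10989, 0.043956, 0.010989, 0.230769, 0.010989, 0.021978, 0.010989, 0.010989, 0.010989, 0.010989, 0.516484, 0.010989, giving 1−D = 0.664654 (working shown to 6 dp, full precision carried).
Site B: N=110, proportions 0.536364, 0.163636, 0.3, giving 1−D = 0.595537.
Difference = |0.664654 − 0.595537| = 0.069117, i.e. 0.07 to 2 decimal places.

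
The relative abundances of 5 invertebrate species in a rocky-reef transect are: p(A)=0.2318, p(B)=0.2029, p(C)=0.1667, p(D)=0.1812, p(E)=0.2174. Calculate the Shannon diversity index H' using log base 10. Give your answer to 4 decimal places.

Each pᵢ log₁₀ pᵢ term (working shown to 6 dp, full precision carried): 0.2318×(-0.634887)=-0.147167, 0.2029×(-0.692718)=-0.140552, 0.1667×(-0.778064)=-0.129703, 0.1812×(-0.741842)=-0.134422, 0.2174×(-0.662740)=-0.144080.
Sum = -0.695924, so H' = 0.6959.

0.6959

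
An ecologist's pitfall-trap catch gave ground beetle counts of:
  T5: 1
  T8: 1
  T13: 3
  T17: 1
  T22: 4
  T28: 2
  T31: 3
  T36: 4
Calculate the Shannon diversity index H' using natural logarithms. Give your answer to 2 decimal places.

Total N = 1+1+3+1+4+2+3+4 = 19, so the proportions are 0.0526, 0.0526, 0.1579, 0.0526, 0.2105, 0.1053, 0.1579, 0.2105 (working shown to 4 dp, full precision carried).
Each pᵢ ln pᵢ term: 0.0526×(-2.9444)=-0.1550, 0.0526×(-2.9444)=-0.1550, 0.1579×(-1.8458)=-0.2914, 0.0526×(-2.9444)=-0.1550, 0.2105×(-1.5581)=-0.3280, 0.1053×(-2.2513)=-0.2370, 0.1579×(-1.8458)=-0.2914, 0.2105×(-1.5581)=-0.3280.
Sum = -1.9408, so H' = 1.94.

1.94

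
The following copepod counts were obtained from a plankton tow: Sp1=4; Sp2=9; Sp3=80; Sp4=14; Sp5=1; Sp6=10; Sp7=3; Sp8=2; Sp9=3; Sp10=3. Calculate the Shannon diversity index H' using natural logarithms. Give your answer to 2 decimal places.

Total N = 4+9+80+14+1+10+3+2+3+3 = 129, so the proportions are 0.031, 0.0698, 0.6202, 0.1085, 0.0078, 0.0775, 0.0233, 0.0155, 0.0233, 0.0233 (working shown to 4 dp, full precision carried).
Each pᵢ ln pᵢ term: 0.031×(-3.4735)=-0.1077, 0.0698×(-2.6626)=-0.1858, 0.6202×(-0.4778)=-0.2963, 0.1085×(-2.2208)=-0.2410, 0.0078×(-4.8598)=-0.0377, 0.0775×(-2.5572)=-0.1982, 0.0233×(-3.7612)=-0.0875, 0.0155×(-4.1667)=-0.0646, 0.0233×(-3.7612)=-0.0875, 0.0233×(-3.7612)=-0.0875.
Sum = -1.3937, so H' = 1.39.

1.39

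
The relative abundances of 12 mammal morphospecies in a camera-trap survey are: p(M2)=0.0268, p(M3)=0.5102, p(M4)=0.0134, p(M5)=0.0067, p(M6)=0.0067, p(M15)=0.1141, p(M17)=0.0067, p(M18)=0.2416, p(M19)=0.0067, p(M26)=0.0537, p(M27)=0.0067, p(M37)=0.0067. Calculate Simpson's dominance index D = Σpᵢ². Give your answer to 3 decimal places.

0.336

D = 0.0268² + 0.5102² + 0.0134² + 0.0067² + 0.0067² + 0.1141² + 0.0067² + 0.2416² + 0.0067² + 0.0537² + 0.0067² + 0.0067² = 0.00072 + 0.26030 + 0.00018 + 0.00004 + 0.00004 + 0.01302 + 0.00004 + 0.05837 + 0.00004 + 0.00288 + 0.00004 + 0.00004 = 0.33574 (working shown to 5 dp, full precision carried).
To 3 decimal places, D = 0.336.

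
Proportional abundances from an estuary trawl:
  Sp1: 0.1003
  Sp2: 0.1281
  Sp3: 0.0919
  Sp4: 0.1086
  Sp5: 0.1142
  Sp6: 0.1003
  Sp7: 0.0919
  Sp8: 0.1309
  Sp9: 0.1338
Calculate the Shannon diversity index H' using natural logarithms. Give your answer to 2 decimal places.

2.19

Each pᵢ ln pᵢ term (working shown to 4 dp, full precision carried): 0.1003×(-2.2996)=-0.2306, 0.1281×(-2.0549)=-0.2632, 0.0919×(-2.3871)=-0.2194, 0.1086×(-2.2201)=-0.2411, 0.1142×(-2.1698)=-0.2478, 0.1003×(-2.2996)=-0.2306, 0.0919×(-2.3871)=-0.2194, 0.1309×(-2.0333)=-0.2662, 0.1338×(-2.0114)=-0.2691.
Sum = -2.1875, so H' = 2.19.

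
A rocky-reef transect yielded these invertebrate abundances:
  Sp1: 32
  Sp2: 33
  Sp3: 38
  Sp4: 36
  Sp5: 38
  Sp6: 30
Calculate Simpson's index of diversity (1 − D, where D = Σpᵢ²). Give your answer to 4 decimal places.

Total N = 32+33+38+36+38+30 = 207, so the proportions are 0.154589, 0.15942, 0.183575, 0.173913, 0.183575, 0.144928 (working shown to 6 dp, full precision carried).
D = 0.154589² + 0.15942² + 0.183575² + 0.173913² + 0.183575² + 0.144928² = 0.023898 + 0.025415 + 0.033700 + 0.030246 + 0.033700 + 0.021004 = 0.167962.
So 1 − D = 0.832038, i.e. 0.8320 to 4 decimal places.

0.8320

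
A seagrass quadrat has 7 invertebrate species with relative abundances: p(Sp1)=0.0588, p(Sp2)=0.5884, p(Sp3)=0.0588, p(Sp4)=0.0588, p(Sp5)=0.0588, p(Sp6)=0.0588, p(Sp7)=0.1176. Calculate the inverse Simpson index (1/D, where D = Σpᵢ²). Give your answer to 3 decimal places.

D = 0.0588² + 0.5884² + 0.0588² + 0.0588² + 0.0588² + 0.0588² + 0.1176² = 0.003457 + 0.346215 + 0.003457 + 0.003457 + 0.003457 + 0.003457 + 0.013830 = 0.377332 (working shown to 6 dp, full precision carried).
So 1/D = 2.65019, i.e. 2.650 to 3 decimal places.

2.650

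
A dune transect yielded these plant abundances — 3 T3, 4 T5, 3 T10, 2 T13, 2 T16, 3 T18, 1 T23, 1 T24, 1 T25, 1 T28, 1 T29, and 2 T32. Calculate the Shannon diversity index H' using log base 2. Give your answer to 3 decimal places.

3.407

Total N = 3+4+3+2+2+3+1+1+1+1+1+2 = 24, so the proportions are 0.125, 0.16667, 0.125, 0.08333, 0.08333, 0.125, 0.04167, 0.04167, 0.04167, 0.04167, 0.04167, 0.08333 (working shown to 5 dp, full precision carried).
Each pᵢ log₂ pᵢ term: 0.125×(-3.00000)=-0.37500, 0.16667×(-2.58496)=-0.43083, 0.125×(-3.00000)=-0.37500, 0.08333×(-3.58496)=-0.29875, 0.08333×(-3.58496)=-0.29875, 0.125×(-3.00000)=-0.37500, 0.04167×(-4.58496)=-0.19104, 0.04167×(-4.58496)=-0.19104, 0.04167×(-4.58496)=-0.19104, 0.04167×(-4.58496)=-0.19104, 0.04167×(-4.58496)=-0.19104, 0.08333×(-3.58496)=-0.29875.
Sum = -3.40727, so H' = 3.407.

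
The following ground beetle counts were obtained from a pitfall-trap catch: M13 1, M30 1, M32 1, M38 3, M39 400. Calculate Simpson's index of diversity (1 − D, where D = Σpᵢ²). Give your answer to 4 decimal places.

0.0293

Total N = 1+1+1+3+400 = 406, so the proportions are 0.002463, 0.002463, 0.002463, 0.007389, 0.985222 (working shown to 6 dp, full precision carried).
D = 0.002463² + 0.002463² + 0.002463² + 0.007389² + 0.985222² = 0.000006 + 0.000006 + 0.000006 + 0.000055 + 0.970662 = 0.970735.
So 1 − D = 0.029265, i.e. 0.0293 to 4 decimal places.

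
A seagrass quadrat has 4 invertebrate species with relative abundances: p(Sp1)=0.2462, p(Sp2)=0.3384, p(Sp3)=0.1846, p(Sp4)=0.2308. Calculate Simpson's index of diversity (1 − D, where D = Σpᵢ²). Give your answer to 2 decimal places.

0.74

D = 0.2462² + 0.3384² + 0.1846² + 0.2308² = 0.0606 + 0.1145 + 0.0341 + 0.0533 = 0.2625 (working shown to 4 dp, full precision carried).
So 1 − D = 0.7375, i.e. 0.74 to 2 decimal places.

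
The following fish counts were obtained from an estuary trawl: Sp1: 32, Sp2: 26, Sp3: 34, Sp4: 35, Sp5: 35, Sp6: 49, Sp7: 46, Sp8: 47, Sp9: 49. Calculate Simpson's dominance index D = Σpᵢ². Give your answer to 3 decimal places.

Total N = 32+26+34+35+35+49+46+47+49 = 353, so the proportions are 0.09065, 0.07365, 0.09632, 0.09915, 0.09915, 0.13881, 0.13031, 0.13314, 0.13881 (working shown to 5 dp, full precision carried).
D = 0.09065² + 0.07365² + 0.09632² + 0.09915² + 0.09915² + 0.13881² + 0.13031² + 0.13314² + 0.13881² = 0.00822 + 0.00542 + 0.00928 + 0.00983 + 0.00983 + 0.01927 + 0.01698 + 0.01773 + 0.01927 = 0.11583.
To 3 decimal places, D = 0.116.

0.116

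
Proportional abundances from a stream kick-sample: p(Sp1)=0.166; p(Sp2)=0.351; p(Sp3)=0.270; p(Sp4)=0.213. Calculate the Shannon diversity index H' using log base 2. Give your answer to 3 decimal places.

1.945

Each pᵢ log₂ pᵢ term (working shown to 5 dp, full precision carried): 0.166×(-2.59074)=-0.43006, 0.351×(-1.51046)=-0.53017, 0.27×(-1.88897)=-0.51002, 0.213×(-2.23107)=-0.47522.
Sum = -1.94547, so H' = 1.945.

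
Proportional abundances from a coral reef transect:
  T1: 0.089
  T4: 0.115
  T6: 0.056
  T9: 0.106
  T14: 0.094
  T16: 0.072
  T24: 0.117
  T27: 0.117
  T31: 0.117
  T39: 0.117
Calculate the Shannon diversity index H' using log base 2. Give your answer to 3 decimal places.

3.288

Each pᵢ log₂ pᵢ term (working shown to 5 dp, full precision carried): 0.089×(-3.49005)=-0.31061, 0.115×(-3.12029)=-0.35883, 0.056×(-4.15843)=-0.23287, 0.106×(-3.23786)=-0.34321, 0.094×(-3.41120)=-0.32065, 0.072×(-3.79586)=-0.27330, 0.117×(-3.09542)=-0.36216, 0.117×(-3.09542)=-0.36216, 0.117×(-3.09542)=-0.36216, 0.117×(-3.09542)=-0.36216.
Sum = -3.28814, so H' = 3.288.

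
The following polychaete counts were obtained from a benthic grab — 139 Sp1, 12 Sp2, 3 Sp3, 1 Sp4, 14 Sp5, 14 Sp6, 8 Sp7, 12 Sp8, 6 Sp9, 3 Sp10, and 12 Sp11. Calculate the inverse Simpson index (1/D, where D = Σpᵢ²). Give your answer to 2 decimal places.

Total N = 139+12+3+1+14+14+8+12+6+3+12 = 224, so the proportions are 0.62054, 0.05357, 0.01339, 0.00446, 0.0625, 0.0625, 0.03571, 0.05357, 0.02679, 0.01339, 0.05357 (working shown to 5 dp, full precision carried).
D = 0.62054² + 0.05357² + 0.01339² + 0.00446² + 0.0625² + 0.0625² + 0.03571² + 0.05357² + 0.02679² + 0.01339² + 0.05357² = 0.38506 + 0.00287 + 0.00018 + 0.00002 + 0.00391 + 0.00391 + 0.00128 + 0.00287 + 0.00072 + 0.00018 + 0.00287 = 0.40386.
So 1/D = 2.4761, i.e. 2.48 to 2 decimal places.

2.48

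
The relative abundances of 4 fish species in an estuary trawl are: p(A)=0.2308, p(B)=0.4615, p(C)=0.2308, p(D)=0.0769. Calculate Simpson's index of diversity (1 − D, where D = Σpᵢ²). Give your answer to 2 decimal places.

0.67

D = 0.2308² + 0.4615² + 0.2308² + 0.0769² = 0.0533 + 0.2130 + 0.0533 + 0.0059 = 0.3254 (working shown to 4 dp, full precision carried).
So 1 − D = 0.6746, i.e. 0.67 to 2 decimal places.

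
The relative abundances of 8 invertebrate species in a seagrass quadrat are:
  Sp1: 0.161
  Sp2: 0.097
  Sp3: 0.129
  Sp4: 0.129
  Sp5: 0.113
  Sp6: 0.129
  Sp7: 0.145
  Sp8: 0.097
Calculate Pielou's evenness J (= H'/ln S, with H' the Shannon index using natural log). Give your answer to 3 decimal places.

0.993

H' = −Σ pᵢ ln pᵢ = −((-0.29404) + (-0.22631) + (-0.26418) + (-0.26418) + (-0.24638) + (-0.26418) + (-0.28000) + (-0.22631)) = 2.06559 (working shown to 5 dp, full precision carried).
With S = 8 species, ln S = 2.07944, so J = 2.06559/2.07944 = 0.99334, i.e. 0.993 to 3 decimal places.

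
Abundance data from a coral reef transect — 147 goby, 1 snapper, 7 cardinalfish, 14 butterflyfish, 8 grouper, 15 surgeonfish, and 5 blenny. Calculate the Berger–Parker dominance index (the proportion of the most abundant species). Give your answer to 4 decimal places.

Total N = 147+1+7+14+8+15+5 = 197, so the proportions are 0.746193, 0.005076, 0.035533, 0.071066, 0.040609, 0.076142, 0.025381 (working shown to 6 dp, full precision carried).
The largest proportion is 0.746193, i.e. d = 0.7462 to 4 decimal places.

0.7462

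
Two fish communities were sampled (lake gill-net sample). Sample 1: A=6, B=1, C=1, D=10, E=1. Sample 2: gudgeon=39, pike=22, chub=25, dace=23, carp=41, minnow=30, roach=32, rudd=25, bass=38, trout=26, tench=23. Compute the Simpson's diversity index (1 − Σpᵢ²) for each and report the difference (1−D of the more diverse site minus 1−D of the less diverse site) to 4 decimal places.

0.2894

Sample 1: N=19, proportions 0.315789, 0.052632, 0.052632, 0.526316, 0.052632, giving 1−D = 0.614958 (working shown to 6 dp, full precision carried).
Sample 2: N=324, proportions 0.12037, 0.067901, 0.07716, 0.070988, 0.126543, 0.092593, 0.098765, 0.07716, 0.117284, 0.080247, 0.070988, giving 1−D = 0.904378.
Difference = |0.614958 − 0.904378| = 0.289420, i.e. 0.2894 to 4 decimal places.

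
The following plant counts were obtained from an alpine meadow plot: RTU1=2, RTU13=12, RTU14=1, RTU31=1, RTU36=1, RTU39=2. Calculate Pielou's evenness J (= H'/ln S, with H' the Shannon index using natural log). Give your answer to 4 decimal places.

0.6860

Total N = 2+12+1+1+1+2 = 19, so the proportions are 0.105263, 0.631579, 0.052632, 0.052632, 0.052632, 0.105263 (working shown to 6 dp, full precision carried).
H' = −Σ pᵢ ln pᵢ = −((-0.236978) + (-0.290231) + (-0.154970) + (-0.154970) + (-0.154970) + (-0.236978)) = 1.229099.
With S = 6 species, ln S = 1.791759, so J = 1.229099/1.791759 = 0.685973, i.e. 0.6860 to 4 decimal places.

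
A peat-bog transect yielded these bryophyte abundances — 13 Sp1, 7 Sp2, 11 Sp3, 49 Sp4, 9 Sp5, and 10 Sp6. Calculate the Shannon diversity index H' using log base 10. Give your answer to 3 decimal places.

Total N = 13+7+11+49+9+10 = 99, so the proportions are 0.13131, 0.07071, 0.11111, 0.49495, 0.09091, 0.10101 (working shown to 5 dp, full precision carried).
Each pᵢ log₁₀ pᵢ term: 0.13131×(-0.88169)=-0.11578, 0.07071×(-1.15054)=-0.08135, 0.11111×(-0.95424)=-0.10603, 0.49495×(-0.30544)=-0.15118, 0.09091×(-1.04139)=-0.09467, 0.10101×(-0.99564)=-0.10057.
Sum = -0.64957, so H' = 0.650.

0.650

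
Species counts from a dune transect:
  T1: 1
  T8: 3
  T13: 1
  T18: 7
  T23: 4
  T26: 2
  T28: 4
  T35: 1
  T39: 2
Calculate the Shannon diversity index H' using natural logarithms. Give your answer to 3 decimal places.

Total N = 1+3+1+7+4+2+4+1+2 = 25, so the proportions are 0.04, 0.12, 0.04, 0.28, 0.16, 0.08, 0.16, 0.04, 0.08 (working shown to 5 dp, full precision carried).
Each pᵢ ln pᵢ term: 0.04×(-3.21888)=-0.12876, 0.12×(-2.12026)=-0.25443, 0.04×(-3.21888)=-0.12876, 0.28×(-1.27297)=-0.35643, 0.16×(-1.83258)=-0.29321, 0.08×(-2.52573)=-0.20206, 0.16×(-1.83258)=-0.29321, 0.04×(-3.21888)=-0.12876, 0.08×(-2.52573)=-0.20206.
Sum = -1.98767, so H' = 1.988.

1.988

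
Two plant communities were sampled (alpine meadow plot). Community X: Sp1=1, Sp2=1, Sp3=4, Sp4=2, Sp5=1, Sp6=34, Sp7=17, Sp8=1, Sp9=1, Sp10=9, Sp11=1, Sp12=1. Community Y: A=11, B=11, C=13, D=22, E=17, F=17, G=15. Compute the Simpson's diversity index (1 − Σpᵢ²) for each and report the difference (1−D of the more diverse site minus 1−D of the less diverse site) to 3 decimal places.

0.140

Community X: N=73, proportions 0.0137, 0.0137, 0.05479, 0.0274, 0.0137, 0.46575, 0.23288, 0.0137, 0.0137, 0.12329, 0.0137, 0.0137, giving 1−D = 0.70858 (working shown to 5 dp, full precision carried).
Community Y: N=106, proportions 0.10377, 0.10377, 0.12264, 0.20755, 0.16038, 0.16038, 0.14151, giving 1−D = 0.84888.
Difference = |0.70858 − 0.84888| = 0.14030, i.e. 0.140 to 3 decimal places.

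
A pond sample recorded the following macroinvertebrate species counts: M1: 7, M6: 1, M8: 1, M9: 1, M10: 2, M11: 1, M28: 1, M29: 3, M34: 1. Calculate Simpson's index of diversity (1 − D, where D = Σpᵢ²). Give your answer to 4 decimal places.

Total N = 7+1+1+1+2+1+1+3+1 = 18, so the proportions are 0.388889, 0.055556, 0.055556, 0.055556, 0.111111, 0.055556, 0.055556, 0.166667, 0.055556 (working shown to 6 dp, full precision carried).
D = 0.388889² + 0.055556² + 0.055556² + 0.055556² + 0.111111² + 0.055556² + 0.055556² + 0.166667² + 0.055556² = 0.151235 + 0.003086 + 0.003086 + 0.003086 + 0.012346 + 0.003086 + 0.003086 + 0.027778 + 0.003086 = 0.209877.
So 1 − D = 0.790123, i.e. 0.7901 to 4 decimal places.

0.7901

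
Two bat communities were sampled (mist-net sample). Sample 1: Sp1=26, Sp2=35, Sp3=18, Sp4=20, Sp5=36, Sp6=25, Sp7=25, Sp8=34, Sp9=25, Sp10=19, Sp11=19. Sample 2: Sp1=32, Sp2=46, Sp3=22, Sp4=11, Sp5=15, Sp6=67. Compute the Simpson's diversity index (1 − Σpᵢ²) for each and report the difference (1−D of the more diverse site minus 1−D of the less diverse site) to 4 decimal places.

0.1306

Sample 1: N=282, proportions 0.092199, 0.124113, 0.06383, 0.070922, 0.12766, 0.088652, 0.088652, 0.120567, 0.088652, 0.067376, 0.067376, giving 1−D = 0.903501 (working shown to 6 dp, full precision carried).
Sample 2: N=193, proportions 0.165803, 0.238342, 0.11399, 0.056995, 0.07772, 0.34715, giving 1−D = 0.772907.
Difference = |0.903501 − 0.772907| = 0.130594, i.e. 0.1306 to 4 decimal places.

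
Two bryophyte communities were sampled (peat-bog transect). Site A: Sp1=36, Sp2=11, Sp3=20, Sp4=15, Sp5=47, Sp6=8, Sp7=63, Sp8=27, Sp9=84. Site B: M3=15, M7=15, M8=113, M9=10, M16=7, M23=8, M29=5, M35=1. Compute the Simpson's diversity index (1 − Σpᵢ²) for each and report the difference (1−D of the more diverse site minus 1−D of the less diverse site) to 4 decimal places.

0.2784

Site A: N=311, proportions 0.115756, 0.03537, 0.064309, 0.048232, 0.151125, 0.025723, 0.202572, 0.086817, 0.270096, giving 1−D = 0.833862 (working shown to 6 dp, full precision carried).
Site B: N=174, proportions 0.086207, 0.086207, 0.649425, 0.057471, 0.04023, 0.045977, 0.028736, 0.005747, giving 1−D = 0.555489.
Difference = |0.833862 − 0.555489| = 0.278373, i.e. 0.2784 to 4 decimal places.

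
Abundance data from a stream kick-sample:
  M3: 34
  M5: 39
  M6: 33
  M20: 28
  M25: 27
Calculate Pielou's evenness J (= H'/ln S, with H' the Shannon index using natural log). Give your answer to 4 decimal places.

0.9944

Total N = 34+39+33+28+27 = 161, so the proportions are 0.21118, 0.242236, 0.204969, 0.173913, 0.167702 (working shown to 6 dp, full precision carried).
H' = −Σ pᵢ ln pᵢ = −((-0.328394) + (-0.343453) + (-0.324855) + (-0.304209) + (-0.299443)) = 1.600353.
With S = 5 species, ln S = 1.609438, so J = 1.600353/1.609438 = 0.994355, i.e. 0.9944 to 4 decimal places.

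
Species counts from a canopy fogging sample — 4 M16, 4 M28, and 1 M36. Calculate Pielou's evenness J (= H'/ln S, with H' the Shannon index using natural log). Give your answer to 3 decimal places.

0.878

Total N = 4+4+1 = 9, so the proportions are 0.44444, 0.44444, 0.11111 (working shown to 5 dp, full precision carried).
H' = −Σ pᵢ ln pᵢ = −((-0.36041) + (-0.36041) + (-0.24414)) = 0.96496.
With S = 3 species, ln S = 1.09861, so J = 0.96496/1.09861 = 0.87835, i.e. 0.878 to 3 decimal places.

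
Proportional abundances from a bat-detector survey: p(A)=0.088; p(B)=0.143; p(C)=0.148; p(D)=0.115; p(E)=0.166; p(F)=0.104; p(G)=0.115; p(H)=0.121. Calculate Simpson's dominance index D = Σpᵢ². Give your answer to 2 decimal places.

0.13

D = 0.088² + 0.143² + 0.148² + 0.115² + 0.166² + 0.104² + 0.115² + 0.121² = 0.0077 + 0.0204 + 0.0219 + 0.0132 + 0.0276 + 0.0108 + 0.0132 + 0.0146 = 0.1296 (working shown to 4 dp, full precision carried).
To 2 decimal places, D = 0.13.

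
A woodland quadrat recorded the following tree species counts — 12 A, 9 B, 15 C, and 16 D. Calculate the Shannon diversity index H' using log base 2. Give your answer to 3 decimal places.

Total N = 12+9+15+16 = 52, so the proportions are 0.23077, 0.17308, 0.28846, 0.30769 (working shown to 5 dp, full precision carried).
Each pᵢ log₂ pᵢ term: 0.23077×(-2.11548)=-0.48819, 0.17308×(-2.53051)=-0.43797, 0.28846×(-1.79355)=-0.51737, 0.30769×(-1.70044)=-0.52321.
Sum = -1.96674, so H' = 1.967.

1.967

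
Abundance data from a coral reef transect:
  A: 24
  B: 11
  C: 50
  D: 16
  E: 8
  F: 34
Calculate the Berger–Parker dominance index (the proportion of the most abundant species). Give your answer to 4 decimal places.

0.3497

Total N = 24+11+50+16+8+34 = 143, so the proportions are 0.167832, 0.076923, 0.34965, 0.111888, 0.055944, 0.237762 (working shown to 6 dp, full precision carried).
The largest proportion is 0.34965, i.e. d = 0.3497 to 4 decimal places.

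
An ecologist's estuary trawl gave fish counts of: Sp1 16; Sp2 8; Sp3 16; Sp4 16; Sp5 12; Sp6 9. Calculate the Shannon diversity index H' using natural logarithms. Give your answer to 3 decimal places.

Total N = 16+8+16+16+12+9 = 77, so the proportions are 0.20779, 0.1039, 0.20779, 0.20779, 0.15584, 0.11688 (working shown to 5 dp, full precision carried).
Each pᵢ ln pᵢ term: 0.20779×(-1.57122)=-0.32649, 0.1039×(-2.26436)=-0.23526, 0.20779×(-1.57122)=-0.32649, 0.20779×(-1.57122)=-0.32649, 0.15584×(-1.85890)=-0.28970, 0.11688×(-2.14658)=-0.25090.
Sum = -1.75532, so H' = 1.755.

1.755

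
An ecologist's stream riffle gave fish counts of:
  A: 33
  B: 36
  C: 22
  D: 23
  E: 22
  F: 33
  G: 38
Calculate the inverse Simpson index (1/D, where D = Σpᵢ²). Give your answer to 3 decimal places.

Total N = 33+36+22+23+22+33+38 = 207, so the proportions are 0.1594203, 0.173913, 0.1062802, 0.1111111, 0.1062802, 0.1594203, 0.1835749 (working shown to 7 dp, full precision carried).
D = 0.1594203² + 0.173913² + 0.1062802² + 0.1111111² + 0.1062802² + 0.1594203² + 0.1835749² = 0.0254148 + 0.0302457 + 0.0112955 + 0.0123457 + 0.0112955 + 0.0254148 + 0.0336997 = 0.1497118.
So 1/D = 6.67950, i.e. 6.680 to 3 decimal places.

6.680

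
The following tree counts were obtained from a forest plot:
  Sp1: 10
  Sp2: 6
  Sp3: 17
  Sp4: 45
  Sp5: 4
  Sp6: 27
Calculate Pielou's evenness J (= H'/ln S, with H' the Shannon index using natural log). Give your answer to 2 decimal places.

0.84

Total N = 10+6+17+45+4+27 = 109, so the proportions are 0.0917, 0.055, 0.156, 0.4128, 0.0367, 0.2477 (working shown to 4 dp, full precision carried).
H' = −Σ pᵢ ln pᵢ = −((-0.2192) + (-0.1596) + (-0.2898) + (-0.3652) + (-0.1213) + (-0.3457)) = 1.5008.
With S = 6 species, ln S = 1.7918, so J = 1.5008/1.7918 = 0.8376, i.e. 0.84 to 2 decimal places.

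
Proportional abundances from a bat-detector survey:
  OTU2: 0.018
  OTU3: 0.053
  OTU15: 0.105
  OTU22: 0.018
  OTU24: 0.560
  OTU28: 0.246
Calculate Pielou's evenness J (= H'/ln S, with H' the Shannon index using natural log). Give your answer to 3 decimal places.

H' = −Σ pᵢ ln pᵢ = −((-0.07231) + (-0.15569) + (-0.23665) + (-0.07231) + (-0.32470) + (-0.34500)) = 1.20665 (working shown to 5 dp, full precision carried).
With S = 6 species, ln S = 1.79176, so J = 1.20665/1.79176 = 0.67345, i.e. 0.673 to 3 decimal places.

0.673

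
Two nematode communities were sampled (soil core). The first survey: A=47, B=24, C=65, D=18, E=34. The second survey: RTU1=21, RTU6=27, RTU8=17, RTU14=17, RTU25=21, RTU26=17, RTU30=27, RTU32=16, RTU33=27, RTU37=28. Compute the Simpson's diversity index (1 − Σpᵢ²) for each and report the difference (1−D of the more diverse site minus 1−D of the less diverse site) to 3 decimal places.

The first survey: N=188, proportions 0.25, 0.12766, 0.34574, 0.09574, 0.18085, giving 1−D = 0.75979 (working shown to 5 dp, full precision carried).
The second survey: N=218, proportions 0.09633, 0.12385, 0.07798, 0.07798, 0.09633, 0.07798, 0.12385, 0.07339, 0.12385, 0.12844, giving 1−D = 0.89530.
Difference = |0.75979 − 0.89530| = 0.13551, i.e. 0.136 to 3 decimal places.

0.136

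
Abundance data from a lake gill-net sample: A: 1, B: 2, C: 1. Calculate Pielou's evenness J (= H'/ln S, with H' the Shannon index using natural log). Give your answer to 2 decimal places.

0.95

Total N = 1+2+1 = 4, so the proportions are 0.25, 0.5, 0.25 (working shown to 4 dp, full precision carried).
H' = −Σ pᵢ ln pᵢ = −((-0.3466) + (-0.3466) + (-0.3466)) = 1.0397.
With S = 3 species, ln S = 1.0986, so J = 1.0397/1.0986 = 0.9464, i.e. 0.95 to 2 decimal places.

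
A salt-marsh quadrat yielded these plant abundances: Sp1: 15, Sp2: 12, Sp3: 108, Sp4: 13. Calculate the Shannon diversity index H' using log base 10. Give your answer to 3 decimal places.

Total N = 15+12+108+13 = 148, so the proportions are 0.10135, 0.08108, 0.72973, 0.08784 (working shown to 5 dp, full precision carried).
Each pᵢ log₁₀ pᵢ term: 0.10135×(-0.99417)=-0.10076, 0.08108×(-1.09108)=-0.08847, 0.72973×(-0.13684)=-0.09985, 0.08784×(-1.05632)=-0.09278.
Sum = -0.38187, so H' = 0.382.

0.382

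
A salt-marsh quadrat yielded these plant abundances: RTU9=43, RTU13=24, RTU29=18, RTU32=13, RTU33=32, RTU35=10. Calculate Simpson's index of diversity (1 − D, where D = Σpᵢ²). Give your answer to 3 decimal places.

0.794

Total N = 43+24+18+13+32+10 = 140, so the proportions are 0.30714, 0.17143, 0.12857, 0.09286, 0.22857, 0.07143 (working shown to 5 dp, full precision carried).
D = 0.30714² + 0.17143² + 0.12857² + 0.09286² + 0.22857² + 0.07143² = 0.09434 + 0.02939 + 0.01653 + 0.00862 + 0.05224 + 0.00510 = 0.20622.
So 1 − D = 0.79378, i.e. 0.794 to 3 decimal places.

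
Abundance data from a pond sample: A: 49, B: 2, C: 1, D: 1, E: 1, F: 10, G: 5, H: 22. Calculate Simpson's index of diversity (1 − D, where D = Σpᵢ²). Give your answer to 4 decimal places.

Total N = 49+2+1+1+1+10+5+22 = 91, so the proportions are 0.538462, 0.021978, 0.010989, 0.010989, 0.010989, 0.10989, 0.054945, 0.241758 (working shown to 6 dp, full precision carried).
D = 0.538462² + 0.021978² + 0.010989² + 0.010989² + 0.010989² + 0.10989² + 0.054945² + 0.241758² = 0.289941 + 0.000483 + 0.000121 + 0.000121 + 0.000121 + 0.012076 + 0.003019 + 0.058447 = 0.364328.
So 1 − D = 0.635672, i.e. 0.6357 to 4 decimal places.

0.6357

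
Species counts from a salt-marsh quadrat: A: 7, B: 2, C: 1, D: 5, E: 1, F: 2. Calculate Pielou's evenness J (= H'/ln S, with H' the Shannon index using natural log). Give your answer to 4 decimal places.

Total N = 7+2+1+5+1+2 = 18, so the proportions are 0.388889, 0.111111, 0.055556, 0.277778, 0.055556, 0.111111 (working shown to 6 dp, full precision carried).
H' = −Σ pᵢ ln pᵢ = −((-0.367291) + (-0.244136) + (-0.160576) + (-0.355815) + (-0.160576) + (-0.244136)) = 1.532530.
With S = 6 species, ln S = 1.791759, so J = 1.532530/1.791759 = 0.855321, i.e. 0.8553 to 4 decimal places.

0.8553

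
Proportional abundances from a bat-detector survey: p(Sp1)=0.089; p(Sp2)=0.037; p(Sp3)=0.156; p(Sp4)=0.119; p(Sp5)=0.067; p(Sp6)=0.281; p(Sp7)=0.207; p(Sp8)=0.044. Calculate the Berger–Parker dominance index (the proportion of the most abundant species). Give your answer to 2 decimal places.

The largest proportion is 0.281, i.e. d = 0.28 to 2 decimal places.

0.28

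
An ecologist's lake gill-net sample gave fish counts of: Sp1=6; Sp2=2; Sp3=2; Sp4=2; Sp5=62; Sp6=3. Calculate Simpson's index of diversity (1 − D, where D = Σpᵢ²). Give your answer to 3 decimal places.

0.342

Total N = 6+2+2+2+62+3 = 77, so the proportions are 0.07792, 0.02597, 0.02597, 0.02597, 0.80519, 0.03896 (working shown to 5 dp, full precision carried).
D = 0.07792² + 0.02597² + 0.02597² + 0.02597² + 0.80519² + 0.03896² = 0.00607 + 0.00067 + 0.00067 + 0.00067 + 0.64834 + 0.00152 = 0.65795.
So 1 − D = 0.34205, i.e. 0.342 to 3 decimal places.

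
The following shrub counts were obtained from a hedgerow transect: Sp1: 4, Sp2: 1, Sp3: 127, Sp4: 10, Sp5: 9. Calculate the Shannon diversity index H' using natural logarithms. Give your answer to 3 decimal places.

Total N = 4+1+127+10+9 = 151, so the proportions are 0.02649, 0.00662, 0.84106, 0.06623, 0.0596 (working shown to 5 dp, full precision carried).
Each pᵢ ln pᵢ term: 0.02649×(-3.63099)=-0.09619, 0.00662×(-5.01728)=-0.03323, 0.84106×(-0.17309)=-0.14558, 0.06623×(-2.71469)=-0.17978, 0.0596×(-2.82006)=-0.16808.
Sum = -0.62286, so H' = 0.623.

0.623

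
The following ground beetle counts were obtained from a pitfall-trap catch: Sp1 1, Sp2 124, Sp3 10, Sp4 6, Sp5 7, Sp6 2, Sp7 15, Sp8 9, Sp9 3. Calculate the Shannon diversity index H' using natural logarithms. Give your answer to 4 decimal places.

1.1638

Total N = 1+124+10+6+7+2+15+9+3 = 177, so the proportions are 0.00565, 0.700565, 0.056497, 0.033898, 0.039548, 0.011299, 0.084746, 0.050847, 0.016949 (working shown to 6 dp, full precision carried).
Each pᵢ ln pᵢ term: 0.00565×(-5.176150)=-0.029244, 0.700565×(-0.355868)=-0.249309, 0.056497×(-2.873565)=-0.162348, 0.033898×(-3.384390)=-0.114725, 0.039548×(-3.230240)=-0.127750, 0.011299×(-4.483003)=-0.050655, 0.084746×(-2.468100)=-0.209161, 0.050847×(-2.978925)=-0.151471, 0.016949×(-4.077537)=-0.069111.
Sum = -1.163773, so H' = 1.1638.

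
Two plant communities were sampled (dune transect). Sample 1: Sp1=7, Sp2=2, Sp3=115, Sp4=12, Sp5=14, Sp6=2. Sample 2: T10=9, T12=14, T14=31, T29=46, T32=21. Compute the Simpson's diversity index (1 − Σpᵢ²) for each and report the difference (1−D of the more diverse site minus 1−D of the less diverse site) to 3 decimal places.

0.330

Sample 1: N=152, proportions 0.04605, 0.01316, 0.75658, 0.07895, 0.09211, 0.01316, giving 1−D = 0.41041 (working shown to 5 dp, full precision carried).
Sample 2: N=121, proportions 0.07438, 0.1157, 0.2562, 0.38017, 0.17355, giving 1−D = 0.74080.
Difference = |0.41041 − 0.74080| = 0.33039, i.e. 0.330 to 3 decimal places.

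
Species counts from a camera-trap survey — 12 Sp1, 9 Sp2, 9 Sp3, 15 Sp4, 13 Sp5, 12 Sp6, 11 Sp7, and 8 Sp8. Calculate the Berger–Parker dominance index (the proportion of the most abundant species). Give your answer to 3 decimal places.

Total N = 12+9+9+15+13+12+11+8 = 89, so the proportions are 0.13483, 0.10112, 0.10112, 0.16854, 0.14607, 0.13483, 0.1236, 0.08989 (working shown to 5 dp, full precision carried).
The largest proportion is 0.16854, i.e. d = 0.169 to 3 decimal places.

0.169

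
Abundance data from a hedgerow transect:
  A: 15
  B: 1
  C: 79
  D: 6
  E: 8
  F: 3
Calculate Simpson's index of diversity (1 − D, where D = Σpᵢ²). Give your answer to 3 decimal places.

0.476

Total N = 15+1+79+6+8+3 = 112, so the proportions are 0.13393, 0.00893, 0.70536, 0.05357, 0.07143, 0.02679 (working shown to 5 dp, full precision carried).
D = 0.13393² + 0.00893² + 0.70536² + 0.05357² + 0.07143² + 0.02679² = 0.01794 + 0.00008 + 0.49753 + 0.00287 + 0.00510 + 0.00072 = 0.52423.
So 1 − D = 0.47577, i.e. 0.476 to 3 decimal places.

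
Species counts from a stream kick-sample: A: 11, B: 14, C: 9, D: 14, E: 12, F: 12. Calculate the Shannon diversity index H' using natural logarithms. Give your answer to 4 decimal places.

1.7811

Total N = 11+14+9+14+12+12 = 72, so the proportions are 0.152778, 0.194444, 0.125, 0.194444, 0.166667, 0.166667 (working shown to 6 dp, full precision carried).
Each pᵢ ln pᵢ term: 0.152778×(-1.878771)=-0.287034, 0.194444×(-1.637609)=-0.318424, 0.125×(-2.079442)=-0.259930, 0.194444×(-1.637609)=-0.318424, 0.166667×(-1.791759)=-0.298627, 0.166667×(-1.791759)=-0.298627.
Sum = -1.781066, so H' = 1.7811.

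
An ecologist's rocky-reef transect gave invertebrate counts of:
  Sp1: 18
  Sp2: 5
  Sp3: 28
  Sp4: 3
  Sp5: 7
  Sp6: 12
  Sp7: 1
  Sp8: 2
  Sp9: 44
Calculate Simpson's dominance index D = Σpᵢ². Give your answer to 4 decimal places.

Total N = 18+5+28+3+7+12+1+2+44 = 120, so the proportions are 0.15, 0.041667, 0.233333, 0.025, 0.058333, 0.1, 0.008333, 0.016667, 0.366667 (working shown to 6 dp, full precision carried).
D = 0.15² + 0.041667² + 0.233333² + 0.025² + 0.058333² + 0.1² + 0.008333² + 0.016667² + 0.366667² = 0.022500 + 0.001736 + 0.054444 + 0.000625 + 0.003403 + 0.010000 + 0.000069 + 0.000278 + 0.134444 = 0.227500.
To 4 decimal places, D = 0.2275.

0.2275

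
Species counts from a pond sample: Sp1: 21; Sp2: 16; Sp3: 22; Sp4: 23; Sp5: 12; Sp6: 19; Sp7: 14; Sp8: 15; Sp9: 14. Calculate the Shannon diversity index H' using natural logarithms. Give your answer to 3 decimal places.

Total N = 21+16+22+23+12+19+14+15+14 = 156, so the proportions are 0.13462, 0.10256, 0.14103, 0.14744, 0.07692, 0.12179, 0.08974, 0.09615, 0.08974 (working shown to 5 dp, full precision carried).
Each pᵢ ln pᵢ term: 0.13462×(-2.00533)=-0.26995, 0.10256×(-2.27727)=-0.23357, 0.14103×(-1.95881)=-0.27624, 0.14744×(-1.91436)=-0.28225, 0.07692×(-2.56495)=-0.19730, 0.12179×(-2.10542)=-0.25643, 0.08974×(-2.41080)=-0.21635, 0.09615×(-2.34181)=-0.22517, 0.08974×(-2.41080)=-0.21635.
Sum = -2.17362, so H' = 2.174.

2.174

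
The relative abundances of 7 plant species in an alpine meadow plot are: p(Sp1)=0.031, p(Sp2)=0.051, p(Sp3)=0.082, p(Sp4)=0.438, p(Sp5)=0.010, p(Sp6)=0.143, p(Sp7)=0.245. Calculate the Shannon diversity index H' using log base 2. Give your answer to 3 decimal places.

Each pᵢ log₂ pᵢ term (working shown to 5 dp, full precision carried): 0.031×(-5.01159)=-0.15536, 0.051×(-4.29336)=-0.21896, 0.082×(-3.60823)=-0.29588, 0.438×(-1.19100)=-0.52166, 0.01×(-6.64386)=-0.06644, 0.143×(-2.80591)=-0.40125, 0.245×(-2.02915)=-0.49714.
Sum = -2.15668, so H' = 2.157.

2.157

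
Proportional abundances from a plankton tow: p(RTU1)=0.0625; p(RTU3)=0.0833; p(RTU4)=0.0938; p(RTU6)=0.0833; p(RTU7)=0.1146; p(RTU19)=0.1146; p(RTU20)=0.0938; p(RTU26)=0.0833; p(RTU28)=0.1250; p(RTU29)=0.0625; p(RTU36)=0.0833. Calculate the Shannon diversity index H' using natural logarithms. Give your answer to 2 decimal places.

Each pᵢ ln pᵢ term (working shown to 4 dp, full precision carried): 0.0625×(-2.7726)=-0.1733, 0.0833×(-2.4853)=-0.2070, 0.0938×(-2.3666)=-0.2220, 0.0833×(-2.4853)=-0.2070, 0.1146×(-2.1663)=-0.2483, 0.1146×(-2.1663)=-0.2483, 0.0938×(-2.3666)=-0.2220, 0.0833×(-2.4853)=-0.2070, 0.125×(-2.0794)=-0.2599, 0.0625×(-2.7726)=-0.1733, 0.0833×(-2.4853)=-0.2070.
Sum = -2.3751, so H' = 2.38.

2.38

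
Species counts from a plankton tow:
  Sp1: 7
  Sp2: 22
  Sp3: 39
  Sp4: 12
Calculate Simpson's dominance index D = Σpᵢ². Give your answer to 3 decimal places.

0.343

Total N = 7+22+39+12 = 80, so the proportions are 0.0875, 0.275, 0.4875, 0.15 (working shown to 5 dp, full precision carried).
D = 0.0875² + 0.275² + 0.4875² + 0.15² = 0.00766 + 0.07563 + 0.23766 + 0.02250 = 0.34344.
To 3 decimal places, D = 0.343.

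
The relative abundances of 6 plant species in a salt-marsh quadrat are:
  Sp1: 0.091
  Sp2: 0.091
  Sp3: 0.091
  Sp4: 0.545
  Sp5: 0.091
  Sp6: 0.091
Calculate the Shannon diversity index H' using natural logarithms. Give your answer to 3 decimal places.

Each pᵢ ln pᵢ term (working shown to 5 dp, full precision carried): 0.091×(-2.39690)=-0.21812, 0.091×(-2.39690)=-0.21812, 0.091×(-2.39690)=-0.21812, 0.545×(-0.60697)=-0.33080, 0.091×(-2.39690)=-0.21812, 0.091×(-2.39690)=-0.21812.
Sum = -1.42139, so H' = 1.421.

1.421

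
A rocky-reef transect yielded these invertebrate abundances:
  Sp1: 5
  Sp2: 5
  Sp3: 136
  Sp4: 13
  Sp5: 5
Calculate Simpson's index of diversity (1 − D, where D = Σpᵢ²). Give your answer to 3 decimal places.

Total N = 5+5+136+13+5 = 164, so the proportions are 0.03049, 0.03049, 0.82927, 0.07927, 0.03049 (working shown to 5 dp, full precision carried).
D = 0.03049² + 0.03049² + 0.82927² + 0.07927² + 0.03049² = 0.00093 + 0.00093 + 0.68769 + 0.00628 + 0.00093 = 0.69676.
So 1 − D = 0.30324, i.e. 0.303 to 3 decimal places.

0.303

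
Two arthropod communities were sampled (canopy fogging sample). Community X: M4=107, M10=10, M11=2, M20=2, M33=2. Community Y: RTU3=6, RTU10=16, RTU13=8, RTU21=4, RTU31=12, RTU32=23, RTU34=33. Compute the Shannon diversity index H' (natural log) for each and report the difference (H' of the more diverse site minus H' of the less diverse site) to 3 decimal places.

1.210

Community X: N=123, proportions 0.86992, 0.0813, 0.01626, 0.01626, 0.01626, giving H' = 0.52619 (working shown to 5 dp, full precision carried).
Community Y: N=102, proportions 0.05882, 0.15686, 0.07843, 0.03922, 0.11765, 0.22549, 0.32353, giving H' = 1.73661.
Difference = |0.52619 − 1.73661| = 1.21042, i.e. 1.210 to 3 decimal places.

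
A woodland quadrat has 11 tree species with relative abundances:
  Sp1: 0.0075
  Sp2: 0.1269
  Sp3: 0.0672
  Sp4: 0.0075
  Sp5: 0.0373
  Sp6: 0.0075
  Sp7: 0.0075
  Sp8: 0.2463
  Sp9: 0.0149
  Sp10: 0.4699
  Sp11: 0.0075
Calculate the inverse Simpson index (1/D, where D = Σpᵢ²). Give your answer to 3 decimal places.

3.290

D = 0.0075² + 0.1269² + 0.0672² + 0.0075² + 0.0373² + 0.0075² + 0.0075² + 0.2463² + 0.0149² + 0.4699² + 0.0075² = 0.0000562 + 0.0161036 + 0.0045158 + 0.0000562 + 0.0013913 + 0.0000562 + 0.0000562 + 0.0606637 + 0.0002220 + 0.2208060 + 0.0000562 = 0.3039837 (working shown to 7 dp, full precision carried).
So 1/D = 3.28965, i.e. 3.290 to 3 decimal places.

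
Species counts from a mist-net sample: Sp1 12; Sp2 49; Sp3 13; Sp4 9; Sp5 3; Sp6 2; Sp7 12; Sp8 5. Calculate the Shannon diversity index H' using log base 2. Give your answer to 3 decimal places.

Total N = 12+49+13+9+3+2+12+5 = 105, so the proportions are 0.11429, 0.46667, 0.12381, 0.08571, 0.02857, 0.01905, 0.11429, 0.04762 (working shown to 5 dp, full precision carried).
Each pᵢ log₂ pᵢ term: 0.11429×(-3.12928)=-0.35763, 0.46667×(-1.09954)=-0.51312, 0.12381×(-3.01381)=-0.37314, 0.08571×(-3.54432)=-0.30380, 0.02857×(-5.12928)=-0.14655, 0.01905×(-5.71425)=-0.10884, 0.11429×(-3.12928)=-0.35763, 0.04762×(-4.39232)=-0.20916.
Sum = -2.36987, so H' = 2.370.

2.370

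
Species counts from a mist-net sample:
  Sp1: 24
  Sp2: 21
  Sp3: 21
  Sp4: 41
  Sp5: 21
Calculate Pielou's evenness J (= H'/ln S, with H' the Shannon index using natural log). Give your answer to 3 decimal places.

0.974

Total N = 24+21+21+41+21 = 128, so the proportions are 0.1875, 0.16406, 0.16406, 0.32031, 0.16406 (working shown to 5 dp, full precision carried).
H' = −Σ pᵢ ln pᵢ = −((-0.31387) + (-0.29654) + (-0.29654) + (-0.36466) + (-0.29654)) = 1.56817.
With S = 5 species, ln S = 1.60944, so J = 1.56817/1.60944 = 0.97436, i.e. 0.974 to 3 decimal places.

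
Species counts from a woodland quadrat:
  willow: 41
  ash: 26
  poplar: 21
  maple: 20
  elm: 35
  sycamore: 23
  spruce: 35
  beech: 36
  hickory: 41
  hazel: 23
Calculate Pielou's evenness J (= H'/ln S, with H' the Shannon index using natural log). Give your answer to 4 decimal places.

0.9850

Total N = 41+26+21+20+35+23+35+36+41+23 = 301, so the proportions are 0.136213, 0.086379, 0.069767, 0.066445, 0.116279, 0.076412, 0.116279, 0.119601, 0.136213, 0.076412 (working shown to 6 dp, full precision carried).
H' = −Σ pᵢ ln pᵢ = −((-0.271545) + (-0.211543) + (-0.185762) + (-0.180158) + (-0.250205) + (-0.196502) + (-0.250205) + (-0.253984) + (-0.271545) + (-0.196502)) = 2.267951.
With S = 10 species, ln S = 2.302585, so J = 2.267951/2.302585 = 0.984959, i.e. 0.9850 to 4 decimal places.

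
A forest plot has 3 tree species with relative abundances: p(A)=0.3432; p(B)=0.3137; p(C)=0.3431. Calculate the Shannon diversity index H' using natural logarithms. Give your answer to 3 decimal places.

Each pᵢ ln pᵢ term (working shown to 5 dp, full precision carried): 0.3432×(-1.06944)=-0.36703, 0.3137×(-1.15932)=-0.36368, 0.3431×(-1.06973)=-0.36703.
Sum = -1.09774, so H' = 1.098.

1.098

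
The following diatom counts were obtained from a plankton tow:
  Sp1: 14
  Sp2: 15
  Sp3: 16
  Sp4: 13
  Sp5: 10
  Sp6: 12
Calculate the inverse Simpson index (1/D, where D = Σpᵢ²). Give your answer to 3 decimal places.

5.872

Total N = 14+15+16+13+10+12 = 80, so the proportions are 0.175, 0.1875, 0.2, 0.1625, 0.125, 0.15 (working shown to 7 dp, full precision carried).
D = 0.175² + 0.1875² + 0.2² + 0.1625² + 0.125² + 0.15² = 0.0306250 + 0.0351562 + 0.0400000 + 0.0264063 + 0.0156250 + 0.0225000 = 0.1703125.
So 1/D = 5.87156, i.e. 5.872 to 3 decimal places.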